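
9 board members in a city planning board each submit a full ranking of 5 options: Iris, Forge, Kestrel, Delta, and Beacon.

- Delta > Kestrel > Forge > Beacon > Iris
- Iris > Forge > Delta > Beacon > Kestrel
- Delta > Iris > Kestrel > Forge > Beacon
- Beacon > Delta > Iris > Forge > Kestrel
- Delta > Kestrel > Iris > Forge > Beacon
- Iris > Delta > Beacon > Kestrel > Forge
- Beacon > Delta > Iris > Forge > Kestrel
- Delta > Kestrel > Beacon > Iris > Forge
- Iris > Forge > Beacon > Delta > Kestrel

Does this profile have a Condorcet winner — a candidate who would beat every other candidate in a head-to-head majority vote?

Head-to-head results (9 voters total):
Iris vs Forge: Iris wins 8–1.
Iris vs Kestrel: Iris wins 6–3.
Iris vs Delta: Delta wins 6–3.
Iris vs Beacon: Iris wins 5–4.
Forge vs Kestrel: Kestrel wins 5–4.
Forge vs Delta: Delta wins 7–2.
Forge vs Beacon: Forge wins 5–4.
Kestrel vs Delta: Delta wins 9–0.
Kestrel vs Beacon: Beacon wins 5–4.
Delta vs Beacon: Delta wins 6–3.
Delta beats each rival — Iris (6–3), Forge (7–2), Kestrel (9–0), Beacon (6–3) — so Delta is the Condorcet winner.

Yes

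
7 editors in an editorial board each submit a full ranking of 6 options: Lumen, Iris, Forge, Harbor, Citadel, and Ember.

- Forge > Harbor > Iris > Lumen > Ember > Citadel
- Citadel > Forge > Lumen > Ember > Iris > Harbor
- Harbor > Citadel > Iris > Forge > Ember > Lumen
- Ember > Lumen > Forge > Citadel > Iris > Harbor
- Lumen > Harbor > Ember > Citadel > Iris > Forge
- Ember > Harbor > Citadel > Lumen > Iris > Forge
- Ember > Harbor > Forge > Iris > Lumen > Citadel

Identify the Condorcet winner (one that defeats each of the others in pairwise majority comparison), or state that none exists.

Ember

Head-to-head results (7 voters total):
Lumen vs Iris: Lumen wins 4–3.
Lumen vs Forge: Forge wins 4–3.
Lumen vs Harbor: Harbor wins 4–3.
Lumen vs Citadel: Lumen wins 4–3.
Lumen vs Ember: Ember wins 4–3.
Iris vs Forge: Forge wins 4–3.
Iris vs Harbor: Harbor wins 5–2.
Iris vs Citadel: Citadel wins 5–2.
Iris vs Ember: Ember wins 5–2.
Forge vs Harbor: Harbor wins 4–3.
Forge vs Citadel: Citadel wins 4–3.
Forge vs Ember: Ember wins 4–3.
Harbor vs Citadel: Harbor wins 5–2.
Harbor vs Ember: Ember wins 4–3.
Citadel vs Ember: Ember wins 5–2.
Ember beats each rival — Lumen (4–3), Iris (5–2), Forge (4–3), Harbor (4–3), Citadel (5–2) — so Ember is the Condorcet winner.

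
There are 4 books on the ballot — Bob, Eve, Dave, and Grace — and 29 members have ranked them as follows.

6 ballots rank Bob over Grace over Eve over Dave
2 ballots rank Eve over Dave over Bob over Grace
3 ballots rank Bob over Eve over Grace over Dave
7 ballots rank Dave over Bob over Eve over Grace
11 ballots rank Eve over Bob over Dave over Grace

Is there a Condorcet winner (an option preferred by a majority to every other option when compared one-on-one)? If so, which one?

Bob

Head-to-head results (29 voters total):
Bob vs Eve: Bob wins 16–13.
Bob vs Dave: Bob wins 20–9.
Bob vs Grace: Bob wins 29–0.
Eve vs Dave: Eve wins 22–7.
Eve vs Grace: Eve wins 23–6.
Dave vs Grace: Dave wins 20–9.
Bob beats each rival — Eve (16–13), Dave (20–9), Grace (29–0) — so Bob is the Condorcet winner.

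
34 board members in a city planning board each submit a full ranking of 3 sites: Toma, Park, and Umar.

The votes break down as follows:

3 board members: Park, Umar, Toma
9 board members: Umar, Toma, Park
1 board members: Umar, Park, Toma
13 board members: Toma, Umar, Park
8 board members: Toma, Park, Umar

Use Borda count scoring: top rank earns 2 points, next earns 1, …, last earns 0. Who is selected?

Toma

Borda scores:
  Toma: 3·0 + 9·1 + 0 + 13·2 + 8·2 = 51
  Park: 3·2 + 9·0 + 1 + 13·0 + 8·1 = 15
  Umar: 3·1 + 9·2 + 2 + 13·1 + 8·0 = 36
Toma has the highest total.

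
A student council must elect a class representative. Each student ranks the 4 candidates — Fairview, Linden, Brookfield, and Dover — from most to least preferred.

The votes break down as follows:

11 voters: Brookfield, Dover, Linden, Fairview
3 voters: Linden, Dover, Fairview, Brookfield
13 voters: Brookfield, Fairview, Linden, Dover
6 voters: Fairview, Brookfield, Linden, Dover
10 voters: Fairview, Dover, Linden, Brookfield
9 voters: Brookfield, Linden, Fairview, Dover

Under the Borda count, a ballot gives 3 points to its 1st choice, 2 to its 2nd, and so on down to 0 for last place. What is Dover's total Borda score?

48

Borda scores:
  Fairview: 11·0 + 3·1 + 13·2 + 6·3 + 10·3 + 9·1 = 86
  Linden: 11·1 + 3·3 + 13·1 + 6·1 + 10·1 + 9·2 = 67
  Brookfield: 11·3 + 3·0 + 13·3 + 6·2 + 10·0 + 9·3 = 111
  Dover: 11·2 + 3·2 + 13·0 + 6·0 + 10·2 + 9·0 = 48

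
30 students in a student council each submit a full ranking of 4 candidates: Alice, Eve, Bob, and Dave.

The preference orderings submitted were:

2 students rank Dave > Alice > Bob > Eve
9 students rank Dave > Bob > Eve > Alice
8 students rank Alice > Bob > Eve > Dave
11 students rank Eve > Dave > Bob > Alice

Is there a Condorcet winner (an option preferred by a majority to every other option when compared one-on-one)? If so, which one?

None — there is no Condorcet winner

Head-to-head results (30 voters total):
Alice vs Eve: Eve wins 20–10.
Alice vs Bob: Bob wins 20–10.
Alice vs Dave: Dave wins 22–8.
Eve vs Bob: Bob wins 19–11.
Eve vs Dave: Eve wins 19–11.
Bob vs Dave: Dave wins 22–8.
No candidate beats all others: Eve beats Dave beats Bob beats Eve, a majority cycle.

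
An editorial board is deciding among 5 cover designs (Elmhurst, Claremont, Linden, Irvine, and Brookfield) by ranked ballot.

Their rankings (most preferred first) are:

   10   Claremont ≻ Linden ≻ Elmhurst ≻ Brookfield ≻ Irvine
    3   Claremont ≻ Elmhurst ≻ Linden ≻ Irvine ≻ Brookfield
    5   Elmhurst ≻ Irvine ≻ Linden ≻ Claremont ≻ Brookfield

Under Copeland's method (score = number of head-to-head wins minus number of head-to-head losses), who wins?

Pairwise results:
  Elmhurst vs Claremont: Claremont wins 13–5.
  Elmhurst vs Linden: Linden wins 10–8.
  Elmhurst vs Irvine: Elmhurst wins 18–0.
  Elmhurst vs Brookfield: Elmhurst wins 18–0.
  Claremont vs Linden: Claremont wins 13–5.
  Claremont vs Irvine: Claremont wins 13–5.
  Claremont vs Brookfield: Claremont wins 18–0.
  Linden vs Irvine: Linden wins 13–5.
  Linden vs Brookfield: Linden wins 18–0.
  Irvine vs Brookfield: Brookfield wins 10–8.
Copeland scores (wins − losses):
  Elmhurst: 2 − 2 = 0
  Claremont: 4 − 0 = 4
  Linden: 3 − 1 = 2
  Irvine: 0 − 4 = -4
  Brookfield: 1 − 3 = -2
Claremont has the best Copeland score.

Claremont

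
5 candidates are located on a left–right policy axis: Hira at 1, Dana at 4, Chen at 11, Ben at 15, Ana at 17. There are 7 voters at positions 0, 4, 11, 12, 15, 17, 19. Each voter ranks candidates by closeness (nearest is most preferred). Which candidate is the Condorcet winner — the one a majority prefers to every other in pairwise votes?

With single-peaked preferences on a line, the Condorcet winner is the candidate closest to the median voter.
The median voter (position 12) is closest to Chen at 11.
Check: Chen vs Ana — voters closer to Chen: 4 of 7.

Chen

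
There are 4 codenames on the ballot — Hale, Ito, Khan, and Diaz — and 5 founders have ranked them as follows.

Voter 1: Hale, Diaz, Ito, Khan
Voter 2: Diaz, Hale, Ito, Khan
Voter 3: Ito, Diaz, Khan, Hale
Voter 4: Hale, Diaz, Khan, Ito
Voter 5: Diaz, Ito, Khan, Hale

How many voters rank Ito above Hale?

2

Ballots ranking Ito above Hale: 2.
Ballots ranking Hale above Ito: 3.
So 2 of 5 voters prefer Ito to Hale.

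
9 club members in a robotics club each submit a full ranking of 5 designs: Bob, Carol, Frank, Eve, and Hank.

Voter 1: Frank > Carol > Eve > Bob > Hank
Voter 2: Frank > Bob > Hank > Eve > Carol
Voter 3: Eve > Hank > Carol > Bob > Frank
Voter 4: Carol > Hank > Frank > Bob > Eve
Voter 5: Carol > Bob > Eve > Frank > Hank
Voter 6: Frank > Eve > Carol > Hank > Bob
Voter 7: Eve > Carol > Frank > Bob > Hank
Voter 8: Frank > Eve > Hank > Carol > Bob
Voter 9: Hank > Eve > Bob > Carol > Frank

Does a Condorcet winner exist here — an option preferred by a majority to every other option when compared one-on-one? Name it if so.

None — there is no Condorcet winner

Head-to-head results (9 voters total):
Bob vs Carol: Carol wins 7–2.
Bob vs Frank: Frank wins 6–3.
Bob vs Eve: Eve wins 6–3.
Bob vs Hank: Hank wins 5–4.
Carol vs Frank: Carol wins 5–4.
Carol vs Eve: Eve wins 6–3.
Carol vs Hank: Carol wins 5–4.
Frank vs Eve: Frank wins 5–4.
Frank vs Hank: Frank wins 6–3.
Eve vs Hank: Eve wins 6–3.
No candidate beats all others: Carol beats Frank beats Eve beats Carol, a majority cycle.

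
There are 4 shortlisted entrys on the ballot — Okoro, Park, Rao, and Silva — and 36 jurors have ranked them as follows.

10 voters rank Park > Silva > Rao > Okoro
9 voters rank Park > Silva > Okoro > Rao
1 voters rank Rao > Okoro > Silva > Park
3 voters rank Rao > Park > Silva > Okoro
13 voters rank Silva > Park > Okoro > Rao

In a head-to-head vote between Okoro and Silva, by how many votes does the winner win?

Ballots ranking Okoro above Silva: 1.
Ballots ranking Silva above Okoro: 10+9+3+13 = 35.
Silva wins 35–1, a margin of 34.

34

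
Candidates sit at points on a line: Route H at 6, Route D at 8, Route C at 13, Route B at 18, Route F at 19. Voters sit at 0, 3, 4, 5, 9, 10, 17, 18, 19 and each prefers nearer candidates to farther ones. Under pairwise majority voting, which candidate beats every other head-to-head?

Route D

With single-peaked preferences on a line, the Condorcet winner is the candidate closest to the median voter.
The median voter (position 9) is closest to Route D at 8.
Check: Route D vs Route H — voters closer to Route D: 5 of 9.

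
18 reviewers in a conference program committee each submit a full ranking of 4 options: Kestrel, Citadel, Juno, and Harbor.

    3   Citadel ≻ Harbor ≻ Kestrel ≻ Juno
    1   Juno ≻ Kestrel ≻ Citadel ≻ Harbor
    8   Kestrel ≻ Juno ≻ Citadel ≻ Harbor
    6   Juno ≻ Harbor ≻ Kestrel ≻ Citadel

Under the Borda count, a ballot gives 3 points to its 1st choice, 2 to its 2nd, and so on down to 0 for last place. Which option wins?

Juno

Borda scores:
  Kestrel: 3·1 + 2 + 8·3 + 6·1 = 35
  Citadel: 3·3 + 1 + 8·1 + 6·0 = 18
  Juno: 3·0 + 3 + 8·2 + 6·3 = 37
  Harbor: 3·2 + 0 + 8·0 + 6·2 = 18
Juno has the highest total.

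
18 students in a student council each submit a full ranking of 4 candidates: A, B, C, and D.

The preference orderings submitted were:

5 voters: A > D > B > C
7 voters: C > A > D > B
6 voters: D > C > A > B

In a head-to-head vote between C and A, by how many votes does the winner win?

Ballots ranking C above A: 7+6 = 13.
Ballots ranking A above C: 5.
C wins 13–5, a margin of 8.

8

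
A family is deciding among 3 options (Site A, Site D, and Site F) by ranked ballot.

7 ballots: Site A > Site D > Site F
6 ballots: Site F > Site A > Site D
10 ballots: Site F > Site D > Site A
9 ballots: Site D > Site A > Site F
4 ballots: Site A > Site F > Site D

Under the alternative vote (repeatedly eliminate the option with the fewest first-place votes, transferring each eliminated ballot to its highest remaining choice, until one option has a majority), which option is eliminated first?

Site D

Round 1: Site F 16, Site A 11, Site D 9. Site D has the fewest and is eliminated.
Round 2: Site A 20, Site F 16. Site A has a majority.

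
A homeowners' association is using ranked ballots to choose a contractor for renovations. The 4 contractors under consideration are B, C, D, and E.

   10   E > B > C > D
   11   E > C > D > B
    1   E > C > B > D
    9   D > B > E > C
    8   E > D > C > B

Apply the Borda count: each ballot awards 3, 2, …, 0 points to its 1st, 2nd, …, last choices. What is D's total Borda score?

54

Borda scores:
  B: 10·2 + 11·0 + 1 + 9·2 + 8·0 = 39
  C: 10·1 + 11·2 + 2 + 9·0 + 8·1 = 42
  D: 10·0 + 11·1 + 0 + 9·3 + 8·2 = 54
  E: 10·3 + 11·3 + 3 + 9·1 + 8·3 = 99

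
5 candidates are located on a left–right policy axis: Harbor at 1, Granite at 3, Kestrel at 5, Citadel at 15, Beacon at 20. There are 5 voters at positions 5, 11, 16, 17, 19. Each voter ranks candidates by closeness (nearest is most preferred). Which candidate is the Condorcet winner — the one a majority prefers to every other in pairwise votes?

Citadel

With single-peaked preferences on a line, the Condorcet winner is the candidate closest to the median voter.
The median voter (position 16) is closest to Citadel at 15.
Check: Citadel vs Kestrel — voters closer to Citadel: 4 of 5.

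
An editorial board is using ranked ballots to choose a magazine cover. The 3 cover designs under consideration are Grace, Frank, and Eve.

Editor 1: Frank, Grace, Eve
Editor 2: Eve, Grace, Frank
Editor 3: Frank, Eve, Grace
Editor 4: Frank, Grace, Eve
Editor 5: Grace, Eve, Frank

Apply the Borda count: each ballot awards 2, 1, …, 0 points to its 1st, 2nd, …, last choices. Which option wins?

Frank

Borda scores:
  Grace: 1 + 1 + 0 + 1 + 2 = 5
  Frank: 2 + 0 + 2 + 2 + 0 = 6
  Eve: 0 + 2 + 1 + 0 + 1 = 4
Frank has the highest total.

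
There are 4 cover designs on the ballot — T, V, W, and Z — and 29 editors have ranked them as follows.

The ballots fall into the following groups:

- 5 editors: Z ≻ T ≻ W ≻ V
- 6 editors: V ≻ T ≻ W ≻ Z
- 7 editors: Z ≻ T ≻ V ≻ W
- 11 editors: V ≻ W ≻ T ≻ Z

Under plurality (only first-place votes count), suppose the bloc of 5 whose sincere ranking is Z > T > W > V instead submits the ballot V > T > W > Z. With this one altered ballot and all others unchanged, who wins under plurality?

V

First-place totals with the altered ballot: T 0, V 22, W 0, Z 7.
The winner is unchanged: still V.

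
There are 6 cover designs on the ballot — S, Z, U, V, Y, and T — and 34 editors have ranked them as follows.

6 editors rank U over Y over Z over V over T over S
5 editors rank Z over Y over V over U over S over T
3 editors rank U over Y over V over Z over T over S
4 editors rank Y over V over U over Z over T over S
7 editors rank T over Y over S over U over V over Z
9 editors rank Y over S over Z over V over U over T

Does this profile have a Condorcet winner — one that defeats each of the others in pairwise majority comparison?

Head-to-head results (34 voters total):
S vs Z: Z wins 18–16.
S vs U: U wins 18–16.
S vs V: V wins 18–16.
S vs Y: Y wins 34–0.
S vs T: T wins 20–14.
Z vs U: U wins 20–14.
Z vs V: Z wins 20–14.
Z vs Y: Y wins 29–5.
Z vs T: Z wins 27–7.
U vs V: V wins 18–16.
U vs Y: Y wins 25–9.
U vs T: U wins 27–7.
V vs Y: Y wins 34–0.
V vs T: V wins 27–7.
Y vs T: Y wins 27–7.
Y beats each rival — S (34–0), Z (29–5), U (25–9), V (34–0), T (27–7) — so Y is the Condorcet winner.

Yes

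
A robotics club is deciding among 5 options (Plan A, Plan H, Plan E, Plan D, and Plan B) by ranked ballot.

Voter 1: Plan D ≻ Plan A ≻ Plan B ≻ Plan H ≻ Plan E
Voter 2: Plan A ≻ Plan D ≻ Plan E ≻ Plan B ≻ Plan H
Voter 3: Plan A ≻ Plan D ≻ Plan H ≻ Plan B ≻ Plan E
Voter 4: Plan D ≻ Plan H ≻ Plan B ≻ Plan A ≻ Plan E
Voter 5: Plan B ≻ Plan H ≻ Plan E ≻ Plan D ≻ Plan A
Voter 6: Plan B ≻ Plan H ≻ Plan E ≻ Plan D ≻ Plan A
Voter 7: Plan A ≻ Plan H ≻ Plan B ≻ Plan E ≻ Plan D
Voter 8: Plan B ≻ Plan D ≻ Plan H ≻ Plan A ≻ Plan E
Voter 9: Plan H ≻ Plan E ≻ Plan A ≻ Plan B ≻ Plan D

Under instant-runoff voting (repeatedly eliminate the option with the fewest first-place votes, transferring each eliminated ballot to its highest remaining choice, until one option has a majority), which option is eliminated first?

Round 1: Plan A 3, Plan B 3, Plan D 2, Plan H 1, Plan E 0. Plan E has the fewest and is eliminated.
Round 2: Plan A 3, Plan B 3, Plan D 2, Plan H 1. Plan H has the fewest and is eliminated.
Round 3: Plan A 4, Plan B 3, Plan D 2. Plan D has the fewest and is eliminated.
Round 4: Plan A 5, Plan B 4. Plan A has a majority.

Plan E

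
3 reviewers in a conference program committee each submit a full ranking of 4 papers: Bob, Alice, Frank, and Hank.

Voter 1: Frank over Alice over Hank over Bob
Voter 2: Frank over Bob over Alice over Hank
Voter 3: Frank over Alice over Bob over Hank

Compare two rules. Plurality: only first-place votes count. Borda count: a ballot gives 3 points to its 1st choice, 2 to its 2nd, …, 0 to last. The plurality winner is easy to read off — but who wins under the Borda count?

Plurality first-place counts: Bob 0, Alice 0, Frank 3, Hank 0 → Frank.
Borda totals: Bob 3, Alice 5, Frank 9, Hank 1 → Frank.

Frank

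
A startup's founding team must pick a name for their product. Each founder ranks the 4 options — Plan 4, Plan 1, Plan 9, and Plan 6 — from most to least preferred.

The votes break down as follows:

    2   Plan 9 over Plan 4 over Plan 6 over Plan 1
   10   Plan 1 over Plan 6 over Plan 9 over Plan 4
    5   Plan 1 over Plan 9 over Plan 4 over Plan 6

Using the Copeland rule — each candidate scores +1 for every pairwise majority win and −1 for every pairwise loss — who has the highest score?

Plan 1

Pairwise results:
  Plan 4 vs Plan 1: Plan 1 wins 15–2.
  Plan 4 vs Plan 9: Plan 9 wins 17–0.
  Plan 4 vs Plan 6: Plan 6 wins 10–7.
  Plan 1 vs Plan 9: Plan 1 wins 15–2.
  Plan 1 vs Plan 6: Plan 1 wins 15–2.
  Plan 9 vs Plan 6: Plan 6 wins 10–7.
Copeland scores (wins − losses):
  Plan 4: 0 − 3 = -3
  Plan 1: 3 − 0 = 3
  Plan 9: 1 − 2 = -1
  Plan 6: 2 − 1 = 1
Plan 1 has the best Copeland score.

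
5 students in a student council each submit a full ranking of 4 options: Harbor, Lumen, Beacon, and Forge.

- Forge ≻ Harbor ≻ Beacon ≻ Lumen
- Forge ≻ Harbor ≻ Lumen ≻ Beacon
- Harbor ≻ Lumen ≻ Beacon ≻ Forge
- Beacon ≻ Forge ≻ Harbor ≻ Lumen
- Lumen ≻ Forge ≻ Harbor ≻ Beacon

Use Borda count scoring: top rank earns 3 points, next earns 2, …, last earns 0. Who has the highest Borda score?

Borda scores:
  Harbor: 2 + 2 + 3 + 1 + 1 = 9
  Lumen: 0 + 1 + 2 + 0 + 3 = 6
  Beacon: 1 + 0 + 1 + 3 + 0 = 5
  Forge: 3 + 3 + 0 + 2 + 2 = 10
Forge has the highest total.

Forge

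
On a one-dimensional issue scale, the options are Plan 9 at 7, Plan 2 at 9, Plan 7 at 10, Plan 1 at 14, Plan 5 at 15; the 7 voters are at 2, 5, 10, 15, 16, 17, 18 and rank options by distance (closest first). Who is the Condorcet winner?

Plan 5

With single-peaked preferences on a line, the Condorcet winner is the candidate closest to the median voter.
The median voter (position 15) is closest to Plan 5 at 15.
Check: Plan 5 vs Plan 9 — voters closer to Plan 5: 4 of 7.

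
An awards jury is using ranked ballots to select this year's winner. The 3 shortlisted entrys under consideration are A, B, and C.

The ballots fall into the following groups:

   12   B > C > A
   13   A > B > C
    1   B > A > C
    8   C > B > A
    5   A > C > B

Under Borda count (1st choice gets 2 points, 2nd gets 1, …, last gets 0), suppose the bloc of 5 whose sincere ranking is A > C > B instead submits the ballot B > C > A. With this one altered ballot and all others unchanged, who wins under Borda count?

Borda totals with the altered ballot: A 27, B 57, C 33.
The winner is unchanged: still B.

B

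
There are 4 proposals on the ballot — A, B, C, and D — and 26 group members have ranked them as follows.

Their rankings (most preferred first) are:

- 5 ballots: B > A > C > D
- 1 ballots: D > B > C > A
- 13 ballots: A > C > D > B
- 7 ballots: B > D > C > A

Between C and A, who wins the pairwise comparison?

A

Ballots ranking C above A: 1+7 = 8.
Ballots ranking A above C: 5+13 = 18.
A wins the head-to-head, 18–8.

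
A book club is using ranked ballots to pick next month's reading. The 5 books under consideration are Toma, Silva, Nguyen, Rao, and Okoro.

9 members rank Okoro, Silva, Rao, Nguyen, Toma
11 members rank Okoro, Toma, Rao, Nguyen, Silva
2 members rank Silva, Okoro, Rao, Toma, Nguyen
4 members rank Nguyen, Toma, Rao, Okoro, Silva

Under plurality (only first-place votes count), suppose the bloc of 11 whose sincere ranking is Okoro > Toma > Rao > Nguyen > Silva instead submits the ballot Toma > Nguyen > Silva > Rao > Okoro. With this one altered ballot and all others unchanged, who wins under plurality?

First-place totals with the altered ballot: Toma 11, Silva 2, Nguyen 4, Rao 0, Okoro 9.
The switch changes the winner from Okoro to Toma.

Toma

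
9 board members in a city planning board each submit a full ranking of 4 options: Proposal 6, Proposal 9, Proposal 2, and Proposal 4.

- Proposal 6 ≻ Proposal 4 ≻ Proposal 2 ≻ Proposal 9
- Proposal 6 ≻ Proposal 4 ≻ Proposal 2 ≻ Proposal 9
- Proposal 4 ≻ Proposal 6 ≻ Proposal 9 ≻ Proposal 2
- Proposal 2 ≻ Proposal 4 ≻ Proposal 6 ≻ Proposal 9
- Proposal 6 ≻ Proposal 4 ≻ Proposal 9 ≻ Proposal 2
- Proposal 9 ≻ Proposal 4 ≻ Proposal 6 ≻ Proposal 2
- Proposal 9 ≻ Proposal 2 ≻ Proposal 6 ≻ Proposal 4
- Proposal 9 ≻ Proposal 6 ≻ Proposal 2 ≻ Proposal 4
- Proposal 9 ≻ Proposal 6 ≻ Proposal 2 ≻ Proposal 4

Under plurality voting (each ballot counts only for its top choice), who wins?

First-place vote totals:
  Proposal 6: 3
  Proposal 9: 4
  Proposal 2: 1
  Proposal 4: 1
Proposal 9 has the most first-place votes.

Proposal 9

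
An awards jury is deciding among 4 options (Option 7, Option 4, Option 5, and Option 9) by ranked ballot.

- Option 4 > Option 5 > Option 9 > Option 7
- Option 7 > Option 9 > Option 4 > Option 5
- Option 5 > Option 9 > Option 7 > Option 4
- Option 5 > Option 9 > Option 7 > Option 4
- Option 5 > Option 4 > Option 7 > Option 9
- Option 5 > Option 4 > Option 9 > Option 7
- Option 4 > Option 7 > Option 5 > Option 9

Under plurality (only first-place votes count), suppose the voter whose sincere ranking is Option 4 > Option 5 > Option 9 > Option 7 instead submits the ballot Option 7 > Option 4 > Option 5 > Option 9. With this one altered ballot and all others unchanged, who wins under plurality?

Option 5

First-place totals with the altered ballot: Option 7 2, Option 4 1, Option 5 4, Option 9 0.
The winner is unchanged: still Option 5.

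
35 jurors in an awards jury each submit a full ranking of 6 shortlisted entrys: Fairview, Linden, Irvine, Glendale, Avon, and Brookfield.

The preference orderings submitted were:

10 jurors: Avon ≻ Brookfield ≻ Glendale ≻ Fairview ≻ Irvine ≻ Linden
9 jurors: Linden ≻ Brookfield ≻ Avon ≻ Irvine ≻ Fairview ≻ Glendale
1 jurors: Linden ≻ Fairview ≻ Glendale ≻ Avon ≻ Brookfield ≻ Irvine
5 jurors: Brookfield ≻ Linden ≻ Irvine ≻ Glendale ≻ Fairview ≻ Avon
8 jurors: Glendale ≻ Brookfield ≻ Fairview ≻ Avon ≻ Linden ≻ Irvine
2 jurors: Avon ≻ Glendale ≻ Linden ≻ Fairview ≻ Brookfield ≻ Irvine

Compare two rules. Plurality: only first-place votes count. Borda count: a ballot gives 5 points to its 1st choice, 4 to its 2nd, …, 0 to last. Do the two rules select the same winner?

No

Plurality first-place counts: Fairview 0, Linden 10, Irvine 0, Glendale 8, Avon 12, Brookfield 5 → Avon.
Borda totals: Fairview 66, Linden 84, Irvine 43, Glendale 91, Avon 105, Brookfield 136 → Brookfield.
The two rules disagree: plurality picks Avon, Borda picks Brookfield.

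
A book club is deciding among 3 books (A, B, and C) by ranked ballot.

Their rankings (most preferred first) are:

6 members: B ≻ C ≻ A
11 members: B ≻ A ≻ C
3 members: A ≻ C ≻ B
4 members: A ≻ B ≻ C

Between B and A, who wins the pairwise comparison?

B

Ballots ranking B above A: 6+11 = 17.
Ballots ranking A above B: 3+4 = 7.
B wins the head-to-head, 17–7.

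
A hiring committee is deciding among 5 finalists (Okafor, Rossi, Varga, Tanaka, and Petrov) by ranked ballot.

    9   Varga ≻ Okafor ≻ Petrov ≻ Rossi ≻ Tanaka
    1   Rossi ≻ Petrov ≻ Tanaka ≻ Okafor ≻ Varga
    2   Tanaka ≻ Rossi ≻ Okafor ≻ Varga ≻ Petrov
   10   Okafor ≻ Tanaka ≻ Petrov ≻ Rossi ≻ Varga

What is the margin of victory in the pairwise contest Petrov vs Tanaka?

2

Ballots ranking Petrov above Tanaka: 9+1 = 10.
Ballots ranking Tanaka above Petrov: 2+10 = 12.
Tanaka wins 12–10, a margin of 2.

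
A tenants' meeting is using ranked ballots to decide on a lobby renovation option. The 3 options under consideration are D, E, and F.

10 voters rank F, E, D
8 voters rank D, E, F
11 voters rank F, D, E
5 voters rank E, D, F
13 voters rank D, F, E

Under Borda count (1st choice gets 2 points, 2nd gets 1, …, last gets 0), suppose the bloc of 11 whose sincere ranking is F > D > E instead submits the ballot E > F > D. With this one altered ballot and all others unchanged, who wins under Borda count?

E

Borda totals with the altered ballot: D 47, E 50, F 44.
The switch changes the winner from D to E.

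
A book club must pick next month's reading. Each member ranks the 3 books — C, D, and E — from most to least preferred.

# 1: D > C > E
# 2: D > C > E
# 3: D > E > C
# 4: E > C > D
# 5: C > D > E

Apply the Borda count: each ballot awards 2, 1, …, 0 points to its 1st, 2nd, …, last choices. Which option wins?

Borda scores:
  C: 1 + 1 + 0 + 1 + 2 = 5
  D: 2 + 2 + 2 + 0 + 1 = 7
  E: 0 + 0 + 1 + 2 + 0 = 3
D has the highest total.

D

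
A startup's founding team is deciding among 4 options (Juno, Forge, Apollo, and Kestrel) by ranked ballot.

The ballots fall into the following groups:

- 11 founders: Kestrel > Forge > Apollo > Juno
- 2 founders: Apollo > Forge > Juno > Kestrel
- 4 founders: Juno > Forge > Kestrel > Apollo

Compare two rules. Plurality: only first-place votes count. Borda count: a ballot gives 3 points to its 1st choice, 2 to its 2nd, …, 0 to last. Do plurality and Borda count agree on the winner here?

Yes

Plurality first-place counts: Juno 4, Forge 0, Apollo 2, Kestrel 11 → Kestrel.
Borda totals: Juno 14, Forge 34, Apollo 17, Kestrel 37 → Kestrel.
The two rules agree on Kestrel.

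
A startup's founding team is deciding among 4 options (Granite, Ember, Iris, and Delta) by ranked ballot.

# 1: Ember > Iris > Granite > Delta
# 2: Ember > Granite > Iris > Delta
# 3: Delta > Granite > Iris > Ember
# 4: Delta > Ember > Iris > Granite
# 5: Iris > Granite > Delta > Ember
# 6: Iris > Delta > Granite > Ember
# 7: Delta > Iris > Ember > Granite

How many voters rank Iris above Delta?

4

Ballots ranking Iris above Delta: 4.
Ballots ranking Delta above Iris: 3.
So 4 of 7 voters prefer Iris to Delta.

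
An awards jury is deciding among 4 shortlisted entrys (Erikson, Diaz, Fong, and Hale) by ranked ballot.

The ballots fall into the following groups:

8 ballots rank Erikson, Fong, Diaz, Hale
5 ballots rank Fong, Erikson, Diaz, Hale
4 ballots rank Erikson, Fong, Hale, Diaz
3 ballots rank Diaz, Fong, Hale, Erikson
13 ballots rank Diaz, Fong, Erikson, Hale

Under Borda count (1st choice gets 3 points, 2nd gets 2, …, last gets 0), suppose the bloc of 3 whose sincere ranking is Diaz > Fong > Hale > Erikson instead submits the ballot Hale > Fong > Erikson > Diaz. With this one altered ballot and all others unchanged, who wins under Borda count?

Borda totals with the altered ballot: Erikson 62, Diaz 52, Fong 71, Hale 13.
The winner is unchanged: still Fong.

Fong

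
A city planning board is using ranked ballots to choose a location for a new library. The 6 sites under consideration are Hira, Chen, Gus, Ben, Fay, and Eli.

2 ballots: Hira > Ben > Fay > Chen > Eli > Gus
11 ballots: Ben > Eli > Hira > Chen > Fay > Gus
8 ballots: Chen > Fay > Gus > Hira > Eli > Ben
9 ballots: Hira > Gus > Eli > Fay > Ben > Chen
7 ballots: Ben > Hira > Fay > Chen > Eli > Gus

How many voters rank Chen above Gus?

Ballots ranking Chen above Gus: 2+11+8+7 = 28.
Ballots ranking Gus above Chen: 9.
So 28 of 37 voters prefer Chen to Gus.

28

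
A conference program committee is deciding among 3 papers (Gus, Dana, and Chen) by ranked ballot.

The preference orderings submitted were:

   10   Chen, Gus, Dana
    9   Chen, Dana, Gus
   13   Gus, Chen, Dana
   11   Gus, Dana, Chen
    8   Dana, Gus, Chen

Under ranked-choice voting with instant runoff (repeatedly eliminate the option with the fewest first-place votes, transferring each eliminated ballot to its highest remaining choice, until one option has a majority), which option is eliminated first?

Round 1: Gus 24, Chen 19, Dana 8. Dana has the fewest and is eliminated.
Round 2: Gus 32, Chen 19. Gus has a majority.

Dana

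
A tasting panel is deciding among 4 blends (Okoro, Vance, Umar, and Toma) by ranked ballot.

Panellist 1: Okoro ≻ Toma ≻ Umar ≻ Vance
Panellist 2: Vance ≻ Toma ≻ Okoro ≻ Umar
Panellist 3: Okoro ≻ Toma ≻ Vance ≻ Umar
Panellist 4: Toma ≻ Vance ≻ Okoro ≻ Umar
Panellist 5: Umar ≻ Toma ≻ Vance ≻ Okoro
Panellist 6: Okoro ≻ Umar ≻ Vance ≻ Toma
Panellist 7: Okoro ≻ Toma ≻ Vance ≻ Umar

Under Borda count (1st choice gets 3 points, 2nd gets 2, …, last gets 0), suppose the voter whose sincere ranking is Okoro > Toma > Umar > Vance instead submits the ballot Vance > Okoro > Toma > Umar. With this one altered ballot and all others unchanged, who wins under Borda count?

Okoro

Borda totals with the altered ballot: Okoro 13, Vance 12, Umar 5, Toma 12.
The winner is unchanged: still Okoro.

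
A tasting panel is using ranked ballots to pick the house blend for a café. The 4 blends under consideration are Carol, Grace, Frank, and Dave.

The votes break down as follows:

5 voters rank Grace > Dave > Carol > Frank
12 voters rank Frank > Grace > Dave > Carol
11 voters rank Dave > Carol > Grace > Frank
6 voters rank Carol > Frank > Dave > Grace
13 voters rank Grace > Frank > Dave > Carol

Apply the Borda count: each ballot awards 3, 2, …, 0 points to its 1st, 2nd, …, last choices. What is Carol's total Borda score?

Borda scores:
  Carol: 5·1 + 12·0 + 11·2 + 6·3 + 13·0 = 45
  Grace: 5·3 + 12·2 + 11·1 + 6·0 + 13·3 = 89
  Frank: 5·0 + 12·3 + 11·0 + 6·2 + 13·2 = 74
  Dave: 5·2 + 12·1 + 11·3 + 6·1 + 13·1 = 74

45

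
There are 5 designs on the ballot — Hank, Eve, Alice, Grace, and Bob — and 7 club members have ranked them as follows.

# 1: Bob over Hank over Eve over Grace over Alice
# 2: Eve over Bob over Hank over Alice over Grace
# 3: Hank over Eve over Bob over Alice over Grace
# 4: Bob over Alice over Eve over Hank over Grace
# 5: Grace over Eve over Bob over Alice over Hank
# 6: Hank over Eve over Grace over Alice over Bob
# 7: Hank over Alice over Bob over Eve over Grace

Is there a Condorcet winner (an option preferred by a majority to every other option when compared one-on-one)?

No

Head-to-head results (7 voters total):
Hank vs Eve: Hank wins 4–3.
Hank vs Alice: Hank wins 5–2.
Hank vs Grace: Hank wins 6–1.
Hank vs Bob: Bob wins 4–3.
Eve vs Alice: Eve wins 5–2.
Eve vs Grace: Eve wins 6–1.
Eve vs Bob: Eve wins 4–3.
Alice vs Grace: Alice wins 4–3.
Alice vs Bob: Bob wins 5–2.
Grace vs Bob: Bob wins 5–2.
No candidate beats all others: Hank beats Eve beats Bob beats Hank, a majority cycle.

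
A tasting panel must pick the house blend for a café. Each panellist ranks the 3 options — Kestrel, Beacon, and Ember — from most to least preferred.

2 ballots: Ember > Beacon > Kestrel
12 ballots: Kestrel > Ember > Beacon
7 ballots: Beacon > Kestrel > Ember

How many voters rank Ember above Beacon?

Ballots ranking Ember above Beacon: 2+12 = 14.
Ballots ranking Beacon above Ember: 7.
So 14 of 21 voters prefer Ember to Beacon.

14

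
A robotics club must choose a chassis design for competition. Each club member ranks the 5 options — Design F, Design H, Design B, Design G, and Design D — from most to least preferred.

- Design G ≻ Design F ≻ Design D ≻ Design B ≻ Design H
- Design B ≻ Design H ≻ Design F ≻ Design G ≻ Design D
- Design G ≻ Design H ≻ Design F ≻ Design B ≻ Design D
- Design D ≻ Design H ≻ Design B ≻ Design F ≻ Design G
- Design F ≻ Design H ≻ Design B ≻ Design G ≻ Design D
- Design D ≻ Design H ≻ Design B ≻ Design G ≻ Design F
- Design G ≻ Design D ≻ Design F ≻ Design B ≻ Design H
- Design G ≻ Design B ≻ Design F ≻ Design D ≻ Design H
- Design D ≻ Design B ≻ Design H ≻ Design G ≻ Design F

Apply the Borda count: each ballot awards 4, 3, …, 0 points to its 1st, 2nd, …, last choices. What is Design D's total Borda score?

Borda scores:
  Design F: 3 + 2 + 2 + 1 + 4 + 0 + 2 + 2 + 0 = 16
  Design H: 0 + 3 + 3 + 3 + 3 + 3 + 0 + 0 + 2 = 17
  Design B: 1 + 4 + 1 + 2 + 2 + 2 + 1 + 3 + 3 = 19
  Design G: 4 + 1 + 4 + 0 + 1 + 1 + 4 + 4 + 1 = 20
  Design D: 2 + 0 + 0 + 4 + 0 + 4 + 3 + 1 + 4 = 18

18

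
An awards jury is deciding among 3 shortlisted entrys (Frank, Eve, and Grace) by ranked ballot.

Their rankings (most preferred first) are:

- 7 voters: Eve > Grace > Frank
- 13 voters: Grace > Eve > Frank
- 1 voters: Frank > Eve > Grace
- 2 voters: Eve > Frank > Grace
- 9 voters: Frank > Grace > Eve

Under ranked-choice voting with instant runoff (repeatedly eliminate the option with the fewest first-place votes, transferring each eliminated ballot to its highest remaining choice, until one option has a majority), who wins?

Grace

Round 1: Grace 13, Frank 10, Eve 9. Eve has the fewest and is eliminated.
Round 2: Grace 20, Frank 12. Grace has a majority.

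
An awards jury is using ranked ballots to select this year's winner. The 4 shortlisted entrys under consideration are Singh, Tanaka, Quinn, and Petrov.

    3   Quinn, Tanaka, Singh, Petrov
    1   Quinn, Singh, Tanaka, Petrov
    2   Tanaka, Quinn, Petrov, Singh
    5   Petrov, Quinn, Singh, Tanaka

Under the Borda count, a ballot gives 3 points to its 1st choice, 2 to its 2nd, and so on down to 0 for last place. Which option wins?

Borda scores:
  Singh: 3·1 + 2 + 2·0 + 5·1 = 10
  Tanaka: 3·2 + 1 + 2·3 + 5·0 = 13
  Quinn: 3·3 + 3 + 2·2 + 5·2 = 26
  Petrov: 3·0 + 0 + 2·1 + 5·3 = 17
Quinn has the highest total.

Quinn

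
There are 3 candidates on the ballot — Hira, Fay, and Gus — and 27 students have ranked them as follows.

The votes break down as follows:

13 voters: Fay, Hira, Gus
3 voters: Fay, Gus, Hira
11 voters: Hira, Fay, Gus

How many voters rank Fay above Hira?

16

Ballots ranking Fay above Hira: 13+3 = 16.
Ballots ranking Hira above Fay: 11.
So 16 of 27 voters prefer Fay to Hira.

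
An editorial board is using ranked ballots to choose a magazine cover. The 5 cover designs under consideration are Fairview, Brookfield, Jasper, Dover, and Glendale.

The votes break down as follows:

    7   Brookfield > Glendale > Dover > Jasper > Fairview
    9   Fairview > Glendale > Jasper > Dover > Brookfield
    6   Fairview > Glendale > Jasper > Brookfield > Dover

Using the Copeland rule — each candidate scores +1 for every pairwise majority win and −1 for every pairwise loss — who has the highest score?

Pairwise results:
  Fairview vs Brookfield: Fairview wins 15–7.
  Fairview vs Jasper: Fairview wins 15–7.
  Fairview vs Dover: Fairview wins 15–7.
  Fairview vs Glendale: Fairview wins 15–7.
  Brookfield vs Jasper: Jasper wins 15–7.
  Brookfield vs Dover: Brookfield wins 13–9.
  Brookfield vs Glendale: Glendale wins 15–7.
  Jasper vs Dover: Jasper wins 15–7.
  Jasper vs Glendale: Glendale wins 22–0.
  Dover vs Glendale: Glendale wins 22–0.
Copeland scores (wins − losses):
  Fairview: 4 − 0 = 4
  Brookfield: 1 − 3 = -2
  Jasper: 2 − 2 = 0
  Dover: 0 − 4 = -4
  Glendale: 3 − 1 = 2
Fairview has the best Copeland score.

Fairview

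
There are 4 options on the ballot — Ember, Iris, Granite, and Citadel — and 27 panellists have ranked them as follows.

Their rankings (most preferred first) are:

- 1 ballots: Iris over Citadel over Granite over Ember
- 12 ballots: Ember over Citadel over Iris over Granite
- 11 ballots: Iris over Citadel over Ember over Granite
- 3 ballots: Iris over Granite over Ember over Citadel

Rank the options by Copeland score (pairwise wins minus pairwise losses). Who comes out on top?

Pairwise results:
  Ember vs Iris: Iris wins 15–12.
  Ember vs Granite: Ember wins 23–4.
  Ember vs Citadel: Ember wins 15–12.
  Iris vs Granite: Iris wins 27–0.
  Iris vs Citadel: Iris wins 15–12.
  Granite vs Citadel: Citadel wins 24–3.
Copeland scores (wins − losses):
  Ember: 2 − 1 = 1
  Iris: 3 − 0 = 3
  Granite: 0 − 3 = -3
  Citadel: 1 − 2 = -1
Iris has the best Copeland score.

Iris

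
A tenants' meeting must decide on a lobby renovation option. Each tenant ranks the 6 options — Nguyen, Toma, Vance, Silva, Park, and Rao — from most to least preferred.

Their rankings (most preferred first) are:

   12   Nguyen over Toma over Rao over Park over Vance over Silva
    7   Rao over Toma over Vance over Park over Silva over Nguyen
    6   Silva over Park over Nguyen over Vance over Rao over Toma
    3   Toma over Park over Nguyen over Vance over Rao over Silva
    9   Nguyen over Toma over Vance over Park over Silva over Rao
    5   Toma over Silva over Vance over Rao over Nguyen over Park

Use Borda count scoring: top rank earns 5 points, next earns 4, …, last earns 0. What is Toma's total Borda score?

152

Borda scores:
  Nguyen: 12·5 + 7·0 + 6·3 + 3·3 + 9·5 + 5·1 = 137
  Toma: 12·4 + 7·4 + 6·0 + 3·5 + 9·4 + 5·5 = 152
  Vance: 12·1 + 7·3 + 6·2 + 3·2 + 9·3 + 5·3 = 93
  Silva: 12·0 + 7·1 + 6·5 + 3·0 + 9·1 + 5·4 = 66
  Park: 12·2 + 7·2 + 6·4 + 3·4 + 9·2 + 5·0 = 92
  Rao: 12·3 + 7·5 + 6·1 + 3·1 + 9·0 + 5·2 = 90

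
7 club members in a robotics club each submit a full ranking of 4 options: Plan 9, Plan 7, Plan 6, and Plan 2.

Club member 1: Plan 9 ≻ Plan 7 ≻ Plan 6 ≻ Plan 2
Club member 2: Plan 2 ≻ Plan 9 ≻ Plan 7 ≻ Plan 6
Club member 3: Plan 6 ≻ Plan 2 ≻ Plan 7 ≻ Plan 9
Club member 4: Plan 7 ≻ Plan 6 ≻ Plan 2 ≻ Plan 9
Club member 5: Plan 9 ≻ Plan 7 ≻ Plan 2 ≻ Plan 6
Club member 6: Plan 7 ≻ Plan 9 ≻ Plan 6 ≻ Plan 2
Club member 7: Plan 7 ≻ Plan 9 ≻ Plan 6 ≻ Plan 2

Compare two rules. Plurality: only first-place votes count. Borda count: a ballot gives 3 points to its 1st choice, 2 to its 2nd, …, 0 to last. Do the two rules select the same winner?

Plurality first-place counts: Plan 9 2, Plan 7 3, Plan 6 1, Plan 2 1 → Plan 7.
Borda totals: Plan 9 12, Plan 7 15, Plan 6 8, Plan 2 7 → Plan 7.
The two rules agree on Plan 7.

Yes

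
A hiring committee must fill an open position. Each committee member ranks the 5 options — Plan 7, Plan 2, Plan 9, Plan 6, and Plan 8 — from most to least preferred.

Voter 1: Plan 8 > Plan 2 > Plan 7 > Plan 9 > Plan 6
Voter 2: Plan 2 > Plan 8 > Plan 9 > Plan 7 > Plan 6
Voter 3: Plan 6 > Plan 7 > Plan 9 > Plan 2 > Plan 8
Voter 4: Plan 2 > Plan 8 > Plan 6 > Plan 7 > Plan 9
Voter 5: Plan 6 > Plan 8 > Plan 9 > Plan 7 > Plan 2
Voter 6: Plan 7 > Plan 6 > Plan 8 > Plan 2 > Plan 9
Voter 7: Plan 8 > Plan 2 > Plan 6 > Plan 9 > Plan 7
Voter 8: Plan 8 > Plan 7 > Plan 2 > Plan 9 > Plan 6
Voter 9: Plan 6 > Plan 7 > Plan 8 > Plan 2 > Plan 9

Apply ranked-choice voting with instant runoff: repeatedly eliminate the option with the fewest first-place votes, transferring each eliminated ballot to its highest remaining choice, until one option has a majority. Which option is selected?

Round 1: Plan 6 3, Plan 8 3, Plan 2 2, Plan 7 1, Plan 9 0. Plan 9 has the fewest and is eliminated.
Round 2: Plan 6 3, Plan 8 3, Plan 2 2, Plan 7 1. Plan 7 has the fewest and is eliminated.
Round 3: Plan 6 4, Plan 8 3, Plan 2 2. Plan 2 has the fewest and is eliminated.
Round 4: Plan 8 5, Plan 6 4. Plan 8 has a majority.

Plan 8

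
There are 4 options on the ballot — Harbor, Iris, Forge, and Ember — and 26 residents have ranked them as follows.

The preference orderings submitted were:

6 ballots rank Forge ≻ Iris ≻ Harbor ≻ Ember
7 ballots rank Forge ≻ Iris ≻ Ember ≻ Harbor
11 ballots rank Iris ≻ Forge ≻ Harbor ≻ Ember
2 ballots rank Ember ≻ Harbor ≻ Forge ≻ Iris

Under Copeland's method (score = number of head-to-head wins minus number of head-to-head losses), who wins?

Pairwise results:
  Harbor vs Iris: Iris wins 24–2.
  Harbor vs Forge: Forge wins 24–2.
  Harbor vs Ember: Harbor wins 17–9.
  Iris vs Forge: Forge wins 15–11.
  Iris vs Ember: Iris wins 24–2.
  Forge vs Ember: Forge wins 24–2.
Copeland scores (wins − losses):
  Harbor: 1 − 2 = -1
  Iris: 2 − 1 = 1
  Forge: 3 − 0 = 3
  Ember: 0 − 3 = -3
Forge has the best Copeland score.

Forge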